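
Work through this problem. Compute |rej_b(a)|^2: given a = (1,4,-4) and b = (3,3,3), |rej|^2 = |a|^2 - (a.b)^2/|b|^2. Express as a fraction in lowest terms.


|a|^2 = 1^2 + 4^2 + (-4)^2 = 33
|b|^2 = 3^2 + 3^2 + 3^2 = 27
a . b = 1*3 + 4*3 + (-4)*3 = 3
(a.b)^2 = 3^2 = 9
|rej|^2 = 33 - 9/27
= (891 - 9)/27
= 882/27
In lowest terms: 98/3


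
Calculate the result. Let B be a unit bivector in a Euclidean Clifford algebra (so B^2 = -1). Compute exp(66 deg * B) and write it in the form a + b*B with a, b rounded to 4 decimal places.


For a unit bivector B with B^2 = -1, the exponential series gives
e^(theta*B) = cos(theta) + sin(theta)*B (the GA analogue of Euler's formula).
theta = 66 degrees = 1.151917 rad
cos(66 deg) = 0.4067
sin(66 deg) = 0.9135
exp(theta*B) = 0.4067 + 0.9135*B


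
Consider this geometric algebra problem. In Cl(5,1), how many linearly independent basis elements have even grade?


Even subalgebra dimension = 2^(n-1)
n = 5 + 1 = 6
2^(6 - 1) = 2^5 = 32
Verification: sum of C(6,k) for even k = 1 + 15 + 15 + 1 = 32
Result = 32


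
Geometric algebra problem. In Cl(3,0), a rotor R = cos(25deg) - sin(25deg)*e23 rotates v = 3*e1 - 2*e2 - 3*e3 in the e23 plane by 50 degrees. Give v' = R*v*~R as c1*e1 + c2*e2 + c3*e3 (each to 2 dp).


Rotor R = cos(25deg) - sin(25deg)*e23
Rotation angle theta = 2 * 25 = 50 degrees in the e23 plane (e2 -> e3).
The component perpendicular to the plane (e1) is invariant: v'_1 = v1 = 3.00
cos(50deg) = 0.6428, sin(50deg) = 0.7660
v'_2 = v2*cos(theta) - v3*sin(theta) = -2*0.6428 - (-3)*0.7660 = 1.01
v'_3 = v2*sin(theta) + v3*cos(theta) = -2*0.7660 + (-3)*0.6428 = -3.46
v' = 3.00*e1 + 1.01*e2 - 3.46*e3


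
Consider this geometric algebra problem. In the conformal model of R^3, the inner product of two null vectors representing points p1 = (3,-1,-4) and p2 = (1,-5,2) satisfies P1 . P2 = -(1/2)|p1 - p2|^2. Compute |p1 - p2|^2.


p1 - p2 = (2, 4, -6)
|p1 - p2|^2 = 2^2 + 4^2 + (-6)^2
= 4 + 16 + 36
= 56


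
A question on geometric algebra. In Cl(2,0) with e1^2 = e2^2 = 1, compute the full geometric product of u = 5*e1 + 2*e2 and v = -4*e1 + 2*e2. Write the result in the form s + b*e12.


Expand: (5*e1 + 2*e2)(-4*e1 + 2*e2)
= 5*(-4)*e1e1 + 5*2*e1e2 + 2*(-4)*e2e1 + 2*2*e2e2
Using e1^2 = e2^2 = 1, e2e1 = -e1e2:
Scalar part s = 5*(-4) + 2*2 = -20 + 4 = -16
Bivector part b = 5*2 - 2*(-4) = 10 - (-8) = 18
uv = -16 + 18*e12


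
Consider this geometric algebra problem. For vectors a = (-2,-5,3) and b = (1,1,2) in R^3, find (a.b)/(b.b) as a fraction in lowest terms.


Projection coefficient = (a . b) / (b . b)
a . b = (-2)*1 + (-5)*1 + 3*2
= -2 + (-5) + 6 = -1
b . b = 1^2 + 1^2 + 2^2
= 1 + 1 + 4 = 6
Coefficient = -1/6
In lowest terms: -1/6


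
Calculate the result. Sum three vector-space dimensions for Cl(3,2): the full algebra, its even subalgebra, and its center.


n = 3 + 2 = 5
Total dim = 2^5 = 32
Even subalgebra dim = 2^4 = 16
n is odd, so center dim = 2
Sum = 32 + 16 + 2 = 50


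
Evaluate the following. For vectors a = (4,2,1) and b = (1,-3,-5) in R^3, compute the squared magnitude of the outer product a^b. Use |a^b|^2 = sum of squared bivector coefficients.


a wedge b = (a1*b2 - a2*b1)*e12 + (a1*b3 - a3*b1)*e13 + (a2*b3 - a3*b2)*e23
e12 coeff: 4*(-3) - 2*1 = -12 - 2 = -14
e13 coeff: 4*(-5) - 1*1 = -20 - 1 = -21
e23 coeff: 2*(-5) - 1*(-3) = -10 - (-3) = -7
|a wedge b|^2 = (-14)^2 + (-21)^2 + (-7)^2
= 196 + 441 + 49
= 686


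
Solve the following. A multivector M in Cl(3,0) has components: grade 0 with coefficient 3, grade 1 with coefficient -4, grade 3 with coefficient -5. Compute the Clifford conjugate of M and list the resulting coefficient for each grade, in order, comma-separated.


Clifford conjugate sign for grade k: (-1)^(k(k+1)/2)
Grade 0: (-1)^(0*1/2) = (-1)^0 = 1, coeff 3 -> 3
Grade 1: (-1)^(1*2/2) = (-1)^1 = -1, coeff -4 -> 4
Grade 3: (-1)^(3*4/2) = (-1)^6 = 1, coeff -5 -> -5
Conjugated coefficients: 3, 4, -5


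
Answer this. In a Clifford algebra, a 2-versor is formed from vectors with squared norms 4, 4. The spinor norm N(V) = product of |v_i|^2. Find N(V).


Spinor norm N(V) = |v1|^2 * |v2|^2 * ... * |v2|^2
= 4 * 4
Running product: 4, 16
N(V) = 16


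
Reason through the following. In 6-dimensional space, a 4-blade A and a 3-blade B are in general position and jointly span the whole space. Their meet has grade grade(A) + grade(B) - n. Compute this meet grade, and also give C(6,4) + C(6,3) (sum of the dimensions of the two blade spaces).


Meet grade = grade(A) + grade(B) - n
= 4 + 3 - 6 = 1
C(6,4) = 15
C(6,3) = 20
dim_A + dim_B = 15 + 20 = 35


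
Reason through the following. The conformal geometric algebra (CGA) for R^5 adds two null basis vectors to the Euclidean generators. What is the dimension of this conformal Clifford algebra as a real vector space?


The conformal model of R^5 uses Cl(6,1): the 5 Euclidean generators plus two extra orthogonal generators e+ (e+^2 = +1) and e- (e-^2 = -1), from which the null vectors e0, einf are built.
Number of generators m = 5 + 2 = 7.
dim Cl(p,q) = 2^m = 2^7 = 128


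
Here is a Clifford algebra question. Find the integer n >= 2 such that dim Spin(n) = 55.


dim Spin(n) = dim so(n) = n(n-1)/2.
Solve n(n-1)/2 = 55, i.e. n^2 - n - 110 = 0.
Discriminant = 1 + 8*55 = 441
n = (1 + sqrt(441))/2 = (1 + 21)/2 = 11


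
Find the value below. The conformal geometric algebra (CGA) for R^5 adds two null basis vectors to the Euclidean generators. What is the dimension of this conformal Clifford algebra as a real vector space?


The conformal model of R^5 uses Cl(6,1): the 5 Euclidean generators plus two extra orthogonal generators e+ (e+^2 = +1) and e- (e-^2 = -1), from which the null vectors e0, einf are built.
Number of generators m = 5 + 2 = 7.
dim Cl(p,q) = 2^m = 2^7 = 128


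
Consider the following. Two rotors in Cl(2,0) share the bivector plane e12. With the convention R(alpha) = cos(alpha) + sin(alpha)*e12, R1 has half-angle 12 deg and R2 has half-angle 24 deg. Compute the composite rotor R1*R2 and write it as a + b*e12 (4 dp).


Same-plane rotors commute and their half-angles add:
R1*R2 = cos(a1 + a2) + sin(a1 + a2)*e12.
a1 + a2 = 12 + 24 = 36 deg
cos(36 deg) = 0.8090
sin(36 deg) = 0.5878
R1*R2 = 0.8090 + 0.5878*e12


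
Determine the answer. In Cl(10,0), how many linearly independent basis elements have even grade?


Even subalgebra dimension = 2^(n-1)
n = 10 + 0 = 10
2^(10 - 1) = 2^9 = 512
Verification: sum of C(10,k) for even k = 1 + 45 + 210 + 210 + 45 + 1 = 512
Result = 512


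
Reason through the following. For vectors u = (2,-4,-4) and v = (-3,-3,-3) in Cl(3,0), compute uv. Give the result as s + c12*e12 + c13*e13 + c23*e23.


In Cl(3,0): e_i^2 = 1, e_ie_j = -e_je_i for i != j.
Scalar part = u . v = 2*(-3) + (-4)*(-3) + (-4)*(-3)
= -6 + 12 + 12 = 18
e12 coeff = 2*(-3) - (-4)*(-3) = -6 - 12 = -18
e13 coeff = 2*(-3) - (-4)*(-3) = -6 - 12 = -18
e23 coeff = (-4)*(-3) - (-4)*(-3) = 12 - 12 = 0
uv = 18 - 18*e12 - 18*e13 + 0*e23


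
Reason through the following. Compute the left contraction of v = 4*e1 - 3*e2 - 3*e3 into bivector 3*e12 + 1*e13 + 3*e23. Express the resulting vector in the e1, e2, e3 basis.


Left contraction v _| B = <vB>_1 (grade-1 part of the geometric product vB).
Using e1_|e12 = e2, e2_|e12 = -e1, e1_|e13 = e3, e3_|e13 = -e1, e2_|e23 = e3, e3_|e23 = -e2:
e1 coeff: -v2*b12 - v3*b13 = -(-3)*(3) - (-3)*(1) = 12
e2 coeff: v1*b12 - v3*b23 = (4)*(3) - (-3)*(3) = 21
e3 coeff: v1*b13 + v2*b23 = (4)*(1) + (-3)*(3) = -5
v _| B = 12*e1 + 21*e2 - 5*e3


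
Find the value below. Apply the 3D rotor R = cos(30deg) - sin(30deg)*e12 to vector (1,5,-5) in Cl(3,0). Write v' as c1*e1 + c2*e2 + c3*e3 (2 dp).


Rotor R = cos(30deg) - sin(30deg)*e12
Rotation angle theta = 2 * 30 = 60 degrees in the e12 plane (e1 -> e2).
The component perpendicular to the plane (e3) is invariant: v'_3 = v3 = -5.00
cos(60deg) = 0.5000, sin(60deg) = 0.8660
v'_1 = v1*cos(theta) - v2*sin(theta) = 1*0.5000 - 5*0.8660 = -3.83
v'_2 = v1*sin(theta) + v2*cos(theta) = 1*0.8660 + 5*0.5000 = 3.37
v' = -3.83*e1 + 3.37*e2 - 5.00*e3


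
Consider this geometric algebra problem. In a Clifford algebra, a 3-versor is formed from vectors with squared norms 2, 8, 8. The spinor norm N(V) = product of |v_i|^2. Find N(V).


Spinor norm N(V) = |v1|^2 * |v2|^2 * ... * |v3|^2
= 2 * 8 * 8
Running product: 2, 16, 128
N(V) = 128


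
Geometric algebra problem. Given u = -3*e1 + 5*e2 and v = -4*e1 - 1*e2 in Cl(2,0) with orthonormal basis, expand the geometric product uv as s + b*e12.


Expand: (-3*e1 + 5*e2)(-4*e1 - 1*e2)
= (-3)*(-4)*e1e1 + (-3)*(-1)*e1e2 + 5*(-4)*e2e1 + 5*(-1)*e2e2
Using e1^2 = e2^2 = 1, e2e1 = -e1e2:
Scalar part s = (-3)*(-4) + 5*(-1) = 12 + (-5) = 7
Bivector part b = (-3)*(-1) - 5*(-4) = 3 - (-20) = 23
uv = 7 + 23*e12


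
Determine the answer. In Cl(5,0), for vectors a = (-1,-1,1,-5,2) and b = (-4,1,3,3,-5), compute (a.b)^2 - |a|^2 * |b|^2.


a . b = (-1)*(-4) + (-1)*1 + 1*3 + (-5)*3 + 2*(-5)
= 4 + (-1) + 3 + (-15) + (-10) = -19
|a|^2 = (-1)^2 + (-1)^2 + 1^2 + (-5)^2 + 2^2 = 32
|b|^2 = (-4)^2 + 1^2 + 3^2 + 3^2 + (-5)^2 = 60
(a.b)^2 = (-19)^2 = 361
|a|^2 * |b|^2 = 32 * 60 = 1920
Result = 361 - 1920 = -1559


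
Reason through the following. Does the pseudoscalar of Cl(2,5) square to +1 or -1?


The pseudoscalar I = e1...e_n (product of all n generators) of Cl(p,q) satisfies I^2 = (-1)^(q + n(n-1)/2).
p = 2, q = 5, n = p + q = 7
n(n-1)/2 = 7 * 6 / 2 = 21
Exponent = q + n(n-1)/2 = 5 + 21 = 26
I^2 = (-1)^26 = +1


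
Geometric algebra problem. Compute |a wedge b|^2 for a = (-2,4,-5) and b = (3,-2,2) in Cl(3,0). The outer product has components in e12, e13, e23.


a wedge b = (a1*b2 - a2*b1)*e12 + (a1*b3 - a3*b1)*e13 + (a2*b3 - a3*b2)*e23
e12 coeff: (-2)*(-2) - 4*3 = 4 - 12 = -8
e13 coeff: (-2)*2 - (-5)*3 = -4 - (-15) = 11
e23 coeff: 4*2 - (-5)*(-2) = 8 - 10 = -2
|a wedge b|^2 = (-8)^2 + 11^2 + (-2)^2
= 64 + 121 + 4
= 189


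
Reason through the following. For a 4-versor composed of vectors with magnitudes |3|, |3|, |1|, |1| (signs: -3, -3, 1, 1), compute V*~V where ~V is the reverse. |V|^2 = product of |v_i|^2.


Each vector v_i has |v_i|^2 = s_i^2
Squared scales: (-3)^2 = 9, (-3)^2 = 9, 1^2 = 1, 1^2 = 1
|V|^2 = 9 * 9 * 1 * 1
= 81


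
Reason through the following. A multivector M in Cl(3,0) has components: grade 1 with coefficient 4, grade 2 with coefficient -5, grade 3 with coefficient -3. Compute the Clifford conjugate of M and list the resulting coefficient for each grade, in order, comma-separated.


Clifford conjugate sign for grade k: (-1)^(k(k+1)/2)
Grade 1: (-1)^(1*2/2) = (-1)^1 = -1, coeff 4 -> -4
Grade 2: (-1)^(2*3/2) = (-1)^3 = -1, coeff -5 -> 5
Grade 3: (-1)^(3*4/2) = (-1)^6 = 1, coeff -3 -> -3
Conjugated coefficients: -4, 5, -3


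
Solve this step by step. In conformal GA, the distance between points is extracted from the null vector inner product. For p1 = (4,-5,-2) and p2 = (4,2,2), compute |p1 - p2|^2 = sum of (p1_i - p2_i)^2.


p1 - p2 = (0, -7, -4)
|p1 - p2|^2 = 0^2 + (-7)^2 + (-4)^2
= 0 + 49 + 16
= 65


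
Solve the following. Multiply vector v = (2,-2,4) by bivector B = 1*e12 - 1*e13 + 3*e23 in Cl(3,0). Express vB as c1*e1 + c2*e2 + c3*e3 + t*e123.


vB has grade-1 (vector) and grade-3 (trivector) parts: vB = (v _| B) + (v ^ B).
Vector part <vB>_1:
  e1: -v2*b12 - v3*b13 = -(-2)*(1) - (4)*(-1) = 6
  e2: v1*b12 - v3*b23 = (2)*(1) - (4)*(3) = -10
  e3: v1*b13 + v2*b23 = (2)*(-1) + (-2)*(3) = -8
Trivector part <vB>_3:
  e123: v1*b23 - v2*b13 + v3*b12 = (2)*(3) - (-2)*(-1) + (4)*(1) = 8
vB = 6*e1 - 10*e2 - 8*e3 + 8*e123


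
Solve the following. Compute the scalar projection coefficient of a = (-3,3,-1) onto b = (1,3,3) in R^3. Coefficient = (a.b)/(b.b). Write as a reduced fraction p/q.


Projection coefficient = (a . b) / (b . b)
a . b = (-3)*1 + 3*3 + (-1)*3
= -3 + 9 + (-3) = 3
b . b = 1^2 + 3^2 + 3^2
= 1 + 9 + 9 = 19
Coefficient = 3/19
In lowest terms: 3/19


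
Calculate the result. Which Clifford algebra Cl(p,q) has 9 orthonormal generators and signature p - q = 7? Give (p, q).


We need p + q = 9 and p - q = 7.
Adding: 2p = 9 + 7 = 16, so p = 8.
Then q = 9 - 8 = 1.
(p, q) = (8, 1)


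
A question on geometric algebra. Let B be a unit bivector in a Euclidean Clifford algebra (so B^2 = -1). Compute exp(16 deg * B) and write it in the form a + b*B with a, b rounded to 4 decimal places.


For a unit bivector B with B^2 = -1, the exponential series gives
e^(theta*B) = cos(theta) + sin(theta)*B (the GA analogue of Euler's formula).
theta = 16 degrees = 0.279253 rad
cos(16 deg) = 0.9613
sin(16 deg) = 0.2756
exp(theta*B) = 0.9613 + 0.2756*B


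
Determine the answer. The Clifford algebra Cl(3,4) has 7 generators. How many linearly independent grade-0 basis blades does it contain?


Number of grade-k basis blades in Cl(p,q) with n = p + q is C(n, k).
n = 3 + 4 = 7
C(7, 0) = 7! / (0! * 7!)
= 5040 / (1 * 5040)
= 1


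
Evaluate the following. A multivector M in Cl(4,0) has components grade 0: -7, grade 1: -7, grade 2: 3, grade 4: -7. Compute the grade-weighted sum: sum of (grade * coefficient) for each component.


Grade-weighted sum = sum of grade_k * coefficient_k
0*(-7) = 0
1*(-7) = -7
2*3 = 6
4*(-7) = -28
Total = 0 + (-7) + 6 + (-28) = -29


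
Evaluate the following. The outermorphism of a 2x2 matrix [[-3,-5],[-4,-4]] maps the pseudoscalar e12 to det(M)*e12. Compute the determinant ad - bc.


The outermorphism of a linear map f sends e1^e2 to f(e1)^f(e2).
f(e1) = -3*e1 - 4*e2
f(e2) = -5*e1 - 4*e2
f(e1) ^ f(e2) = (-3*e1 - 4*e2) ^ (-5*e1 - 4*e2)
= (-3)*(-4)*e12 + (-4)*(-5)*e21
= (12 - 20)*e12
= -8*e12
Coefficient = -8


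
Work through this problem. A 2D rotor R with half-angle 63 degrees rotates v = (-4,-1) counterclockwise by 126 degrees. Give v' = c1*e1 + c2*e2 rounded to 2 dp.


Rotor R = cos(63deg) - sin(63deg)*e12
Rotation angle theta = 2 * 63 = 126 degrees
v' = R*v*~R rotates v by theta.
cos(126deg) = -0.5878, sin(126deg) = 0.8090
v'_1 = -4*cos(126deg) - (-1)*sin(126deg)
= -4*(-0.5878) - (-1)*0.8090
= 3.16
v'_2 = -4*sin(126deg) + (-1)*cos(126deg)
= -4*0.8090 + (-1)*(-0.5878)
= -2.65
v' = 3.16*e1 - 2.65*e2


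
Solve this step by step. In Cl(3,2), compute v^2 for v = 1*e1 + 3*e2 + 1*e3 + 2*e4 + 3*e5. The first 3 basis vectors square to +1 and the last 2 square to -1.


v^2 = sum of c_i^2 * e_i^2
Positive signature terms (e_i^2 = +1): 1^2 + 3^2 + 1^2 = 11
Negative signature terms (e_j^2 = -1): 2^2 + 3^2 = 13
v^2 = 11 - 13 = -2


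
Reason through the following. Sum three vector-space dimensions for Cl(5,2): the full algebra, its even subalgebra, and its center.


n = 5 + 2 = 7
Total dim = 2^7 = 128
Even subalgebra dim = 2^6 = 64
n is odd, so center dim = 2
Sum = 128 + 64 + 2 = 194


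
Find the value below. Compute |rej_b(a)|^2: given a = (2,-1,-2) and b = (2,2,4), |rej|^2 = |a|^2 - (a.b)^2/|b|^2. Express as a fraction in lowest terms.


|a|^2 = 2^2 + (-1)^2 + (-2)^2 = 9
|b|^2 = 2^2 + 2^2 + 4^2 = 24
a . b = 2*2 + (-1)*2 + (-2)*4 = -6
(a.b)^2 = (-6)^2 = 36
|rej|^2 = 9 - 36/24
= (216 - 36)/24
= 180/24
In lowest terms: 15/2


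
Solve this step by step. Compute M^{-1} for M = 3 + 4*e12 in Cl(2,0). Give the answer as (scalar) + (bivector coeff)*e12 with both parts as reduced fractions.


M = 3 + 4*e12, where e12^2 = -1.
Since M commutes with its reverse ~M = a - b*e12, M * ~M = a^2 - b^2*e12^2 = a^2 + b^2.
So M^{-1} = ~M / (a^2 + b^2) = (a - b*e12)/(a^2 + b^2).
a^2 + b^2 = 9 + 16 = 25
Scalar part = 3/25 = 3/25
Bivector coeff = -4/25 = -4/25
M^{-1} = 3/25 - 4/25*e12


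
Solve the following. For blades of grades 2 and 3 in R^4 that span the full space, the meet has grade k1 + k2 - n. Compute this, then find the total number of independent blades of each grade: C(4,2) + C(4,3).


Meet grade = grade(A) + grade(B) - n
= 2 + 3 - 4 = 1
C(4,2) = 6
C(4,3) = 4
dim_A + dim_B = 6 + 4 = 10


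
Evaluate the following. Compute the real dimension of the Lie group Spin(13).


Spin(n) double-covers SO(n); both have Lie algebra so(n) of dimension n(n-1)/2.
n = 13
n(n-1) = 13 * 12 = 156
dim Spin(13) = 156/2 = 78


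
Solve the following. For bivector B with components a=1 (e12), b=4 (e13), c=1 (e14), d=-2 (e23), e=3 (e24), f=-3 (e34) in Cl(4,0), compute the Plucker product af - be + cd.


Plucker relation: af - be + cd
a*f = 1*(-3) = -3
b*e = 4*3 = 12
c*d = 1*(-2) = -2
af - be + cd = -3 - 12 + (-2)
= -17


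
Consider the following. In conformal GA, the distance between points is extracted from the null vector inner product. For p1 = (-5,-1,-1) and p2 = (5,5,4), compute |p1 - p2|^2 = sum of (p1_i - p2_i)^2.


p1 - p2 = (-10, -6, -5)
|p1 - p2|^2 = (-10)^2 + (-6)^2 + (-5)^2
= 100 + 36 + 25
= 161


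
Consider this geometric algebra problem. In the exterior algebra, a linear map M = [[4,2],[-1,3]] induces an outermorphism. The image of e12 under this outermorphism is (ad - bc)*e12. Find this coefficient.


The outermorphism of a linear map f sends e1^e2 to f(e1)^f(e2).
f(e1) = 4*e1 - 1*e2
f(e2) = 2*e1 + 3*e2
f(e1) ^ f(e2) = (4*e1 - 1*e2) ^ (2*e1 + 3*e2)
= 4*3*e12 + (-1)*2*e21
= (12 - (-2))*e12
= 14*e12
Coefficient = 14


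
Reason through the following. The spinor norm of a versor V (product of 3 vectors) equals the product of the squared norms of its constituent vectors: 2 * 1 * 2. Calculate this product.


Spinor norm N(V) = |v1|^2 * |v2|^2 * ... * |v3|^2
= 2 * 1 * 2
Running product: 2, 2, 4
N(V) = 4


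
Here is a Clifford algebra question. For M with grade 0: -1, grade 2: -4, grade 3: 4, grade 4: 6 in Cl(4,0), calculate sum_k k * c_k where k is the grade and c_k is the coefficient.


Grade-weighted sum = sum of grade_k * coefficient_k
0*(-1) = 0
2*(-4) = -8
3*4 = 12
4*6 = 24
Total = 0 + (-8) + 12 + 24 = 28


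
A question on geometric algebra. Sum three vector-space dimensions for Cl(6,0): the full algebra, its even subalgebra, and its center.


n = 6 + 0 = 6
Total dim = 2^6 = 64
Even subalgebra dim = 2^5 = 32
n is even, so center dim = 1
Sum = 64 + 32 + 1 = 97


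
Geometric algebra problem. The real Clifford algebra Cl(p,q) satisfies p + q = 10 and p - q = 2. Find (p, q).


We need p + q = 10 and p - q = 2.
Adding: 2p = 10 + 2 = 12, so p = 6.
Then q = 10 - 6 = 4.
(p, q) = (6, 4)


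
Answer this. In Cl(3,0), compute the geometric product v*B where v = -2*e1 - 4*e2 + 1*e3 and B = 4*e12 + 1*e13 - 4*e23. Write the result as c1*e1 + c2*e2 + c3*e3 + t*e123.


vB has grade-1 (vector) and grade-3 (trivector) parts: vB = (v _| B) + (v ^ B).
Vector part <vB>_1:
  e1: -v2*b12 - v3*b13 = -(-4)*(4) - (1)*(1) = 15
  e2: v1*b12 - v3*b23 = (-2)*(4) - (1)*(-4) = -4
  e3: v1*b13 + v2*b23 = (-2)*(1) + (-4)*(-4) = 14
Trivector part <vB>_3:
  e123: v1*b23 - v2*b13 + v3*b12 = (-2)*(-4) - (-4)*(1) + (1)*(4) = 16
vB = 15*e1 - 4*e2 + 14*e3 + 16*e123


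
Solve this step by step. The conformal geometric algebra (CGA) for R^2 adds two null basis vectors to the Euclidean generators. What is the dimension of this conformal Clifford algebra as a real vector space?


The conformal model of R^2 uses Cl(3,1): the 2 Euclidean generators plus two extra orthogonal generators e+ (e+^2 = +1) and e- (e-^2 = -1), from which the null vectors e0, einf are built.
Number of generators m = 2 + 2 = 4.
dim Cl(p,q) = 2^m = 2^4 = 16


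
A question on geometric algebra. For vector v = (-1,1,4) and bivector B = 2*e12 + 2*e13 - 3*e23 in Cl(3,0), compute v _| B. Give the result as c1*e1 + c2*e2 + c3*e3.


Left contraction v _| B = <vB>_1 (grade-1 part of the geometric product vB).
Using e1_|e12 = e2, e2_|e12 = -e1, e1_|e13 = e3, e3_|e13 = -e1, e2_|e23 = e3, e3_|e23 = -e2:
e1 coeff: -v2*b12 - v3*b13 = -(1)*(2) - (4)*(2) = -10
e2 coeff: v1*b12 - v3*b23 = (-1)*(2) - (4)*(-3) = 10
e3 coeff: v1*b13 + v2*b23 = (-1)*(2) + (1)*(-3) = -5
v _| B = -10*e1 + 10*e2 - 5*e3


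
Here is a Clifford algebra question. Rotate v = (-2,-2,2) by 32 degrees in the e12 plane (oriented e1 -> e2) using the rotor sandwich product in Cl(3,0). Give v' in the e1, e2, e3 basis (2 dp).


Rotor R = cos(16deg) - sin(16deg)*e12
Rotation angle theta = 2 * 16 = 32 degrees in the e12 plane (e1 -> e2).
The component perpendicular to the plane (e3) is invariant: v'_3 = v3 = 2.00
cos(32deg) = 0.8480, sin(32deg) = 0.5299
v'_1 = v1*cos(theta) - v2*sin(theta) = -2*0.8480 - (-2)*0.5299 = -0.64
v'_2 = v1*sin(theta) + v2*cos(theta) = -2*0.5299 + (-2)*0.8480 = -2.76
v' = -0.64*e1 - 2.76*e2 + 2.00*e3


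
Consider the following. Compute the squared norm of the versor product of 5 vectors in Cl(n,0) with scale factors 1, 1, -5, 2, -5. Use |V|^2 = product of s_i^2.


Each vector v_i has |v_i|^2 = s_i^2
Squared scales: 1^2 = 1, 1^2 = 1, (-5)^2 = 25, 2^2 = 4, (-5)^2 = 25
|V|^2 = 1 * 1 * 25 * 4 * 25
= 2500


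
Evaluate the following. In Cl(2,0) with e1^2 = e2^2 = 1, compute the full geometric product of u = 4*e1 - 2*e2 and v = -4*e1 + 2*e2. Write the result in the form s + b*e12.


Expand: (4*e1 - 2*e2)(-4*e1 + 2*e2)
= 4*(-4)*e1e1 + 4*2*e1e2 + (-2)*(-4)*e2e1 + (-2)*2*e2e2
Using e1^2 = e2^2 = 1, e2e1 = -e1e2:
Scalar part s = 4*(-4) + (-2)*2 = -16 + (-4) = -20
Bivector part b = 4*2 - (-2)*(-4) = 8 - 8 = 0
uv = -20 + 0*e12


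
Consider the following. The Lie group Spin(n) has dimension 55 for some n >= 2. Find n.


dim Spin(n) = dim so(n) = n(n-1)/2.
Solve n(n-1)/2 = 55, i.e. n^2 - n - 110 = 0.
Discriminant = 1 + 8*55 = 441
n = (1 + sqrt(441))/2 = (1 + 21)/2 = 11


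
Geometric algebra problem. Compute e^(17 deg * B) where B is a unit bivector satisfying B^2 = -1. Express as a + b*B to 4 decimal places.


For a unit bivector B with B^2 = -1, the exponential series gives
e^(theta*B) = cos(theta) + sin(theta)*B (the GA analogue of Euler's formula).
theta = 17 degrees = 0.296706 rad
cos(17 deg) = 0.9563
sin(17 deg) = 0.2924
exp(theta*B) = 0.9563 + 0.2924*B


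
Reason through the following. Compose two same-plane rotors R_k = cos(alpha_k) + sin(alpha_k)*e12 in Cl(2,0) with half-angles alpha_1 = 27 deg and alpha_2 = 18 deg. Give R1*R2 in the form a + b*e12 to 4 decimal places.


Same-plane rotors commute and their half-angles add:
R1*R2 = cos(a1 + a2) + sin(a1 + a2)*e12.
a1 + a2 = 27 + 18 = 45 deg
cos(45 deg) = 0.7071
sin(45 deg) = 0.7071
R1*R2 = 0.7071 + 0.7071*e12


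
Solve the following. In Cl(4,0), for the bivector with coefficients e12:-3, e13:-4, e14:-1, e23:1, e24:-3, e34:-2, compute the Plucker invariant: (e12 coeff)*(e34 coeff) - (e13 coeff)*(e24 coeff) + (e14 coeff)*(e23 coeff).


Plucker relation: af - be + cd
a*f = (-3)*(-2) = 6
b*e = (-4)*(-3) = 12
c*d = (-1)*1 = -1
af - be + cd = 6 - 12 + (-1)
= -7


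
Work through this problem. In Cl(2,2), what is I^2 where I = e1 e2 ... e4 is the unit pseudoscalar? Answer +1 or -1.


The pseudoscalar I = e1...e_n (product of all n generators) of Cl(p,q) satisfies I^2 = (-1)^(q + n(n-1)/2).
p = 2, q = 2, n = p + q = 4
n(n-1)/2 = 4 * 3 / 2 = 6
Exponent = q + n(n-1)/2 = 2 + 6 = 8
I^2 = (-1)^8 = +1


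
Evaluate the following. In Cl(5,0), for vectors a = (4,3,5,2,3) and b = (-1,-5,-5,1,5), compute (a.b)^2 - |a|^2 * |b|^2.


a . b = 4*(-1) + 3*(-5) + 5*(-5) + 2*1 + 3*5
= -4 + (-15) + (-25) + 2 + 15 = -27
|a|^2 = 4^2 + 3^2 + 5^2 + 2^2 + 3^2 = 63
|b|^2 = (-1)^2 + (-5)^2 + (-5)^2 + 1^2 + 5^2 = 77
(a.b)^2 = (-27)^2 = 729
|a|^2 * |b|^2 = 63 * 77 = 4851
Result = 729 - 4851 = -4122


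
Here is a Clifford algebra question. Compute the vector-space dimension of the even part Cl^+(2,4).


Even subalgebra dimension = 2^(n-1)
n = 2 + 4 = 6
2^(6 - 1) = 2^5 = 32
Verification: sum of C(6,k) for even k = 1 + 15 + 15 + 1 = 32
Result = 32


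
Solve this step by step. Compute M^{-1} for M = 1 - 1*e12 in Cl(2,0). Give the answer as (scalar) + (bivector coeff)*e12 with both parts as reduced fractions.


M = 1 - 1*e12, where e12^2 = -1.
Since M commutes with its reverse ~M = a - b*e12, M * ~M = a^2 - b^2*e12^2 = a^2 + b^2.
So M^{-1} = ~M / (a^2 + b^2) = (a - b*e12)/(a^2 + b^2).
a^2 + b^2 = 1 + 1 = 2
Scalar part = 1/2 = 1/2
Bivector coeff = 1/2 = 1/2
M^{-1} = 1/2 + 1/2*e12


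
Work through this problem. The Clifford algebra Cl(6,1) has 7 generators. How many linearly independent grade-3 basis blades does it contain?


Number of grade-k basis blades in Cl(p,q) with n = p + q is C(n, k).
n = 6 + 1 = 7
C(7, 3) = 7! / (3! * 4!)
= 5040 / (6 * 24)
= 35


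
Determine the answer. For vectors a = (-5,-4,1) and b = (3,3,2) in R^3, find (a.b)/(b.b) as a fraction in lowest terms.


Projection coefficient = (a . b) / (b . b)
a . b = (-5)*3 + (-4)*3 + 1*2
= -15 + (-12) + 2 = -25
b . b = 3^2 + 3^2 + 2^2
= 9 + 9 + 4 = 22
Coefficient = -25/22
In lowest terms: -25/22


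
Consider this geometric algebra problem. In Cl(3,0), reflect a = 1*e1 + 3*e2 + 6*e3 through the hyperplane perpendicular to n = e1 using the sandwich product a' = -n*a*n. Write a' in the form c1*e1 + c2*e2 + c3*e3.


Reflection formula: a' = -n*a*n, with n = e1 (unit vector, n^2 = 1).
For reflection through hyperplane perp to e1:
The component along e1 flips sign, others stay.
a = (1, 3, 6)
a' = (-1, 3, 6)
a' = -1*e1 + 3*e2 + 6*e3


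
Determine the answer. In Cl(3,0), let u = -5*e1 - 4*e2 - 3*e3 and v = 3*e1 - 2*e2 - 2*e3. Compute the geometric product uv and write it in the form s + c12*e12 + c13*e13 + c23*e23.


In Cl(3,0): e_i^2 = 1, e_ie_j = -e_je_i for i != j.
Scalar part = u . v = (-5)*3 + (-4)*(-2) + (-3)*(-2)
= -15 + 8 + 6 = -1
e12 coeff = (-5)*(-2) - (-4)*3 = 10 - (-12) = 22
e13 coeff = (-5)*(-2) - (-3)*3 = 10 - (-9) = 19
e23 coeff = (-4)*(-2) - (-3)*(-2) = 8 - 6 = 2
uv = -1 + 22*e12 + 19*e13 + 2*e23


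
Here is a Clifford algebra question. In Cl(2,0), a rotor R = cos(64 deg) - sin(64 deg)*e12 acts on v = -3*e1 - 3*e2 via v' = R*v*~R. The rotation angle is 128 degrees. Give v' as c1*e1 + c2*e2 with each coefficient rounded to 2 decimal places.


Rotor R = cos(64deg) - sin(64deg)*e12
Rotation angle theta = 2 * 64 = 128 degrees
v' = R*v*~R rotates v by theta.
cos(128deg) = -0.6157, sin(128deg) = 0.7880
v'_1 = -3*cos(128deg) - (-3)*sin(128deg)
= -3*(-0.6157) - (-3)*0.7880
= 4.21
v'_2 = -3*sin(128deg) + (-3)*cos(128deg)
= -3*0.7880 + (-3)*(-0.6157)
= -0.52
v' = 4.21*e1 - 0.52*e2


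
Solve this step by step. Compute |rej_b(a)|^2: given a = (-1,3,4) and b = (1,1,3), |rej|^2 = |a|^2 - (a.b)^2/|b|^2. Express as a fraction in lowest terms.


|a|^2 = (-1)^2 + 3^2 + 4^2 = 26
|b|^2 = 1^2 + 1^2 + 3^2 = 11
a . b = (-1)*1 + 3*1 + 4*3 = 14
(a.b)^2 = 14^2 = 196
|rej|^2 = 26 - 196/11
= (286 - 196)/11
= 90/11
In lowest terms: 90/11


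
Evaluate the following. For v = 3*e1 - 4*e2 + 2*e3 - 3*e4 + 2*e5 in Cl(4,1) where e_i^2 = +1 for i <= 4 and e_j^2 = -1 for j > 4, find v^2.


v^2 = sum of c_i^2 * e_i^2
Positive signature terms (e_i^2 = +1): 3^2 + (-4)^2 + 2^2 + (-3)^2 = 38
Negative signature terms (e_j^2 = -1): 2^2 = 4
v^2 = 38 - 4 = 34


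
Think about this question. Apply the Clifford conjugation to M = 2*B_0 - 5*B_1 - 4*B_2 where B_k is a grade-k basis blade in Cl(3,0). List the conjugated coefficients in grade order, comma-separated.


Clifford conjugate sign for grade k: (-1)^(k(k+1)/2)
Grade 0: (-1)^(0*1/2) = (-1)^0 = 1, coeff 2 -> 2
Grade 1: (-1)^(1*2/2) = (-1)^1 = -1, coeff -5 -> 5
Grade 2: (-1)^(2*3/2) = (-1)^3 = -1, coeff -4 -> 4
Conjugated coefficients: 2, 5, 4


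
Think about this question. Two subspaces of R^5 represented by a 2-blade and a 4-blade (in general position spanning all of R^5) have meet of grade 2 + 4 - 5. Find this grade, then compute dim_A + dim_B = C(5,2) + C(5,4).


Meet grade = grade(A) + grade(B) - n
= 2 + 4 - 5 = 1
C(5,2) = 10
C(5,4) = 5
dim_A + dim_B = 10 + 5 = 15


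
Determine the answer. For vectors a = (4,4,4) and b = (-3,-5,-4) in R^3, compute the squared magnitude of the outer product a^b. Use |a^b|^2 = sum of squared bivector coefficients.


a wedge b = (a1*b2 - a2*b1)*e12 + (a1*b3 - a3*b1)*e13 + (a2*b3 - a3*b2)*e23
e12 coeff: 4*(-5) - 4*(-3) = -20 - (-12) = -8
e13 coeff: 4*(-4) - 4*(-3) = -16 - (-12) = -4
e23 coeff: 4*(-4) - 4*(-5) = -16 - (-20) = 4
|a wedge b|^2 = (-8)^2 + (-4)^2 + 4^2
= 64 + 16 + 16
= 96


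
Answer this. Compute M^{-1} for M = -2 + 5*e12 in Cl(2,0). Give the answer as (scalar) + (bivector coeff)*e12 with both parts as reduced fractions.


M = -2 + 5*e12, where e12^2 = -1.
Since M commutes with its reverse ~M = a - b*e12, M * ~M = a^2 - b^2*e12^2 = a^2 + b^2.
So M^{-1} = ~M / (a^2 + b^2) = (a - b*e12)/(a^2 + b^2).
a^2 + b^2 = 4 + 25 = 29
Scalar part = -2/29 = -2/29
Bivector coeff = -5/29 = -5/29
M^{-1} = -2/29 - 5/29*e12


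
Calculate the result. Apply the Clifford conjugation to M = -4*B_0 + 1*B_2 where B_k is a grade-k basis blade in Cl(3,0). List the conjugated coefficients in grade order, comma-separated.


Clifford conjugate sign for grade k: (-1)^(k(k+1)/2)
Grade 0: (-1)^(0*1/2) = (-1)^0 = 1, coeff -4 -> -4
Grade 2: (-1)^(2*3/2) = (-1)^3 = -1, coeff 1 -> -1
Conjugated coefficients: -4, -1


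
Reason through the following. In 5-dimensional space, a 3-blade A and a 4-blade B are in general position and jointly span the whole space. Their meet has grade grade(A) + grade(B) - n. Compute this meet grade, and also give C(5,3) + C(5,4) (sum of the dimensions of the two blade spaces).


Meet grade = grade(A) + grade(B) - n
= 3 + 4 - 5 = 2
C(5,3) = 10
C(5,4) = 5
dim_A + dim_B = 10 + 5 = 15


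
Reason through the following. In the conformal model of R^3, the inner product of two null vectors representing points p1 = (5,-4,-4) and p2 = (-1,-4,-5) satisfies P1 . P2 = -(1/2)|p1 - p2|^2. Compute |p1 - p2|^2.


p1 - p2 = (6, 0, 1)
|p1 - p2|^2 = 6^2 + 0^2 + 1^2
= 36 + 0 + 1
= 37


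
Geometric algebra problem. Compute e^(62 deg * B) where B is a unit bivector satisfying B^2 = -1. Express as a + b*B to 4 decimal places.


For a unit bivector B with B^2 = -1, the exponential series gives
e^(theta*B) = cos(theta) + sin(theta)*B (the GA analogue of Euler's formula).
theta = 62 degrees = 1.082104 rad
cos(62 deg) = 0.4695
sin(62 deg) = 0.8829
exp(theta*B) = 0.4695 + 0.8829*B


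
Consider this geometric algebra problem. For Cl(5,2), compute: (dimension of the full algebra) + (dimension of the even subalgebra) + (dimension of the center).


n = 5 + 2 = 7
Total dim = 2^7 = 128
Even subalgebra dim = 2^6 = 64
n is odd, so center dim = 2
Sum = 128 + 64 + 2 = 194


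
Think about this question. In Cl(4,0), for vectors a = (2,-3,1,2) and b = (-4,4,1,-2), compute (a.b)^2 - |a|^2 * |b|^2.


a . b = 2*(-4) + (-3)*4 + 1*1 + 2*(-2)
= -8 + (-12) + 1 + (-4) = -23
|a|^2 = 2^2 + (-3)^2 + 1^2 + 2^2 = 18
|b|^2 = (-4)^2 + 4^2 + 1^2 + (-2)^2 = 37
(a.b)^2 = (-23)^2 = 529
|a|^2 * |b|^2 = 18 * 37 = 666
Result = 529 - 666 = -137


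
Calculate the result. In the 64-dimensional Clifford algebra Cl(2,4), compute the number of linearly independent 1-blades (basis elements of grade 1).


Number of grade-k basis blades in Cl(p,q) with n = p + q is C(n, k).
n = 2 + 4 = 6
C(6, 1) = 6! / (1! * 5!)
= 720 / (1 * 120)
= 6


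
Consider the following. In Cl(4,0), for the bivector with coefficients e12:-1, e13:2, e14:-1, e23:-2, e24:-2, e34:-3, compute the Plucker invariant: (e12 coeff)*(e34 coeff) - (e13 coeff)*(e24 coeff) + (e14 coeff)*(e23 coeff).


Plucker relation: af - be + cd
a*f = (-1)*(-3) = 3
b*e = 2*(-2) = -4
c*d = (-1)*(-2) = 2
af - be + cd = 3 - (-4) + 2
= 9


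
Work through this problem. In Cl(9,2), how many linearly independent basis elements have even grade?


Even subalgebra dimension = 2^(n-1)
n = 9 + 2 = 11
2^(11 - 1) = 2^10 = 1024
Verification: sum of C(11,k) for even k = 1 + 55 + 330 + 462 + 165 + 11 = 1024
Result = 1024


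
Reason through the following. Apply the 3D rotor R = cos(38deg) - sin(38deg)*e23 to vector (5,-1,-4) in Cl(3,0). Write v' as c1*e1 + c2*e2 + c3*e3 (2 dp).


Rotor R = cos(38deg) - sin(38deg)*e23
Rotation angle theta = 2 * 38 = 76 degrees in the e23 plane (e2 -> e3).
The component perpendicular to the plane (e1) is invariant: v'_1 = v1 = 5.00
cos(76deg) = 0.2419, sin(76deg) = 0.9703
v'_2 = v2*cos(theta) - v3*sin(theta) = -1*0.2419 - (-4)*0.9703 = 3.64
v'_3 = v2*sin(theta) + v3*cos(theta) = -1*0.9703 + (-4)*0.2419 = -1.94
v' = 5.00*e1 + 3.64*e2 - 1.94*e3


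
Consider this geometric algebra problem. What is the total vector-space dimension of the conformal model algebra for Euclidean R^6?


The conformal model of R^6 uses Cl(7,1): the 6 Euclidean generators plus two extra orthogonal generators e+ (e+^2 = +1) and e- (e-^2 = -1), from which the null vectors e0, einf are built.
Number of generators m = 6 + 2 = 8.
dim Cl(p,q) = 2^m = 2^8 = 256


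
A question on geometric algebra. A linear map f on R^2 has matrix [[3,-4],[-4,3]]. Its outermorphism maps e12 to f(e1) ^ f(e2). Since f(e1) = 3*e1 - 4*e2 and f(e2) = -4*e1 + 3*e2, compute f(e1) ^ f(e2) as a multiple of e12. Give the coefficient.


The outermorphism of a linear map f sends e1^e2 to f(e1)^f(e2).
f(e1) = 3*e1 - 4*e2
f(e2) = -4*e1 + 3*e2
f(e1) ^ f(e2) = (3*e1 - 4*e2) ^ (-4*e1 + 3*e2)
= 3*3*e12 + (-4)*(-4)*e21
= (9 - 16)*e12
= -7*e12
Coefficient = -7


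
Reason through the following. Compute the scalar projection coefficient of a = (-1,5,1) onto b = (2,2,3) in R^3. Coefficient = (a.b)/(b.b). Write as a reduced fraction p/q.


Projection coefficient = (a . b) / (b . b)
a . b = (-1)*2 + 5*2 + 1*3
= -2 + 10 + 3 = 11
b . b = 2^2 + 2^2 + 3^2
= 4 + 4 + 9 = 17
Coefficient = 11/17
In lowest terms: 11/17


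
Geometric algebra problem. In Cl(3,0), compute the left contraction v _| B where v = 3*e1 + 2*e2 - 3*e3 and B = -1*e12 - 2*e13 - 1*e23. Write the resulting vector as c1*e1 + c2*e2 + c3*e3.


Left contraction v _| B = <vB>_1 (grade-1 part of the geometric product vB).
Using e1_|e12 = e2, e2_|e12 = -e1, e1_|e13 = e3, e3_|e13 = -e1, e2_|e23 = e3, e3_|e23 = -e2:
e1 coeff: -v2*b12 - v3*b13 = -(2)*(-1) - (-3)*(-2) = -4
e2 coeff: v1*b12 - v3*b23 = (3)*(-1) - (-3)*(-1) = -6
e3 coeff: v1*b13 + v2*b23 = (3)*(-2) + (2)*(-1) = -8
v _| B = -4*e1 - 6*e2 - 8*e3


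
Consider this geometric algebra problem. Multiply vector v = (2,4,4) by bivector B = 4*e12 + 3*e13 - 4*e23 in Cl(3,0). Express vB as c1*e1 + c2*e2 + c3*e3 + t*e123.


vB has grade-1 (vector) and grade-3 (trivector) parts: vB = (v _| B) + (v ^ B).
Vector part <vB>_1:
  e1: -v2*b12 - v3*b13 = -(4)*(4) - (4)*(3) = -28
  e2: v1*b12 - v3*b23 = (2)*(4) - (4)*(-4) = 24
  e3: v1*b13 + v2*b23 = (2)*(3) + (4)*(-4) = -10
Trivector part <vB>_3:
  e123: v1*b23 - v2*b13 + v3*b12 = (2)*(-4) - (4)*(3) + (4)*(4) = -4
vB = -28*e1 + 24*e2 - 10*e3 - 4*e123


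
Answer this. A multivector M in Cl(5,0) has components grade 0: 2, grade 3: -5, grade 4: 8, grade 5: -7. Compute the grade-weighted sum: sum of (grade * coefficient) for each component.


Grade-weighted sum = sum of grade_k * coefficient_k
0*2 = 0
3*(-5) = -15
4*8 = 32
5*(-7) = -35
Total = 0 + (-15) + 32 + (-35) = -18


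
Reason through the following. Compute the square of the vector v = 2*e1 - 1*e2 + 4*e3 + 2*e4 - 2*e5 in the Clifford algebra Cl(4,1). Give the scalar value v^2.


v^2 = sum of c_i^2 * e_i^2
Positive signature terms (e_i^2 = +1): 2^2 + (-1)^2 + 4^2 + 2^2 = 25
Negative signature terms (e_j^2 = -1): (-2)^2 = 4
v^2 = 25 - 4 = 21


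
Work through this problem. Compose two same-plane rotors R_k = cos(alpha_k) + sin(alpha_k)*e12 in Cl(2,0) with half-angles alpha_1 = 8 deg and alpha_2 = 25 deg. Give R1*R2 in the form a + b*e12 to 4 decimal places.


Same-plane rotors commute and their half-angles add:
R1*R2 = cos(a1 + a2) + sin(a1 + a2)*e12.
a1 + a2 = 8 + 25 = 33 deg
cos(33 deg) = 0.8387
sin(33 deg) = 0.5446
R1*R2 = 0.8387 + 0.5446*e12


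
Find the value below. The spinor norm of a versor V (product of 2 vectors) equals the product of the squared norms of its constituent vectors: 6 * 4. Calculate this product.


Spinor norm N(V) = |v1|^2 * |v2|^2 * ... * |v2|^2
= 6 * 4
Running product: 6, 24
N(V) = 24


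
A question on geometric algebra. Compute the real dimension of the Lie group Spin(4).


Spin(n) double-covers SO(n); both have Lie algebra so(n) of dimension n(n-1)/2.
n = 4
n(n-1) = 4 * 3 = 12
dim Spin(4) = 12/2 = 6


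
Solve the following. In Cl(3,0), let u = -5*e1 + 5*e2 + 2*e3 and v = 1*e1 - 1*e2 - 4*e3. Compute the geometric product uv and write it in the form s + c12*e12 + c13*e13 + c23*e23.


In Cl(3,0): e_i^2 = 1, e_ie_j = -e_je_i for i != j.
Scalar part = u . v = (-5)*1 + 5*(-1) + 2*(-4)
= -5 + (-5) + (-8) = -18
e12 coeff = (-5)*(-1) - 5*1 = 5 - 5 = 0
e13 coeff = (-5)*(-4) - 2*1 = 20 - 2 = 18
e23 coeff = 5*(-4) - 2*(-1) = -20 - (-2) = -18
uv = -18 + 0*e12 + 18*e13 - 18*e23


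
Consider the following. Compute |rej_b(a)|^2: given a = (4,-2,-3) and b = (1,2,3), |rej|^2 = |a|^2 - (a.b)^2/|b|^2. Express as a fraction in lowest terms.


|a|^2 = 4^2 + (-2)^2 + (-3)^2 = 29
|b|^2 = 1^2 + 2^2 + 3^2 = 14
a . b = 4*1 + (-2)*2 + (-3)*3 = -9
(a.b)^2 = (-9)^2 = 81
|rej|^2 = 29 - 81/14
= (406 - 81)/14
= 325/14
In lowest terms: 325/14


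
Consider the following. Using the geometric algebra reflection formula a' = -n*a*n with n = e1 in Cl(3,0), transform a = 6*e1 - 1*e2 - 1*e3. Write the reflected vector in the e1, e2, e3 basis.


Reflection formula: a' = -n*a*n, with n = e1 (unit vector, n^2 = 1).
For reflection through hyperplane perp to e1:
The component along e1 flips sign, others stay.
a = (6, -1, -1)
a' = (-6, -1, -1)
a' = -6*e1 - 1*e2 - 1*e3


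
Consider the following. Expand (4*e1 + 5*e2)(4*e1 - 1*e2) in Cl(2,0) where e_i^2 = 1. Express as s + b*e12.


Expand: (4*e1 + 5*e2)(4*e1 - 1*e2)
= 4*4*e1e1 + 4*(-1)*e1e2 + 5*4*e2e1 + 5*(-1)*e2e2
Using e1^2 = e2^2 = 1, e2e1 = -e1e2:
Scalar part s = 4*4 + 5*(-1) = 16 + (-5) = 11
Bivector part b = 4*(-1) - 5*4 = -4 - 20 = -24
uv = 11 - 24*e12


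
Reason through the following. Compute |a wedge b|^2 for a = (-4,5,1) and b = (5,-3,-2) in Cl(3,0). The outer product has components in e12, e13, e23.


a wedge b = (a1*b2 - a2*b1)*e12 + (a1*b3 - a3*b1)*e13 + (a2*b3 - a3*b2)*e23
e12 coeff: (-4)*(-3) - 5*5 = 12 - 25 = -13
e13 coeff: (-4)*(-2) - 1*5 = 8 - 5 = 3
e23 coeff: 5*(-2) - 1*(-3) = -10 - (-3) = -7
|a wedge b|^2 = (-13)^2 + 3^2 + (-7)^2
= 169 + 9 + 49
= 227


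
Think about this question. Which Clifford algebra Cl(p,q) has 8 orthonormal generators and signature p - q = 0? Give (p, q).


We need p + q = 8 and p - q = 0.
Adding: 2p = 8 + 0 = 8, so p = 4.
Then q = 8 - 4 = 4.
(p, q) = (4, 4)


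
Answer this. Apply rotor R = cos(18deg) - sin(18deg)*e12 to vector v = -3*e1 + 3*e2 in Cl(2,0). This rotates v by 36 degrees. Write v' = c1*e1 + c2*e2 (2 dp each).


Rotor R = cos(18deg) - sin(18deg)*e12
Rotation angle theta = 2 * 18 = 36 degrees
v' = R*v*~R rotates v by theta.
cos(36deg) = 0.8090, sin(36deg) = 0.5878
v'_1 = -3*cos(36deg) - 3*sin(36deg)
= -3*0.8090 - 3*0.5878
= -4.19
v'_2 = -3*sin(36deg) + 3*cos(36deg)
= -3*0.5878 + 3*0.8090
= 0.66
v' = -4.19*e1 + 0.66*e2


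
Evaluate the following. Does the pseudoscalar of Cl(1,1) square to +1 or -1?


The pseudoscalar I = e1...e_n (product of all n generators) of Cl(p,q) satisfies I^2 = (-1)^(q + n(n-1)/2).
p = 1, q = 1, n = p + q = 2
n(n-1)/2 = 2 * 1 / 2 = 1
Exponent = q + n(n-1)/2 = 1 + 1 = 2
I^2 = (-1)^2 = +1


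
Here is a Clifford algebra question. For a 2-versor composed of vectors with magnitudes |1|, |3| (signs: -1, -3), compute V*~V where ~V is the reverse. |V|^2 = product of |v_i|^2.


Each vector v_i has |v_i|^2 = s_i^2
Squared scales: (-1)^2 = 1, (-3)^2 = 9
|V|^2 = 1 * 9
= 9


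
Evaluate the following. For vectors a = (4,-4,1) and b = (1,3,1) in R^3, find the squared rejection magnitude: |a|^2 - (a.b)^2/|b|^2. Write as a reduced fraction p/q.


|a|^2 = 4^2 + (-4)^2 + 1^2 = 33
|b|^2 = 1^2 + 3^2 + 1^2 = 11
a . b = 4*1 + (-4)*3 + 1*1 = -7
(a.b)^2 = (-7)^2 = 49
|rej|^2 = 33 - 49/11
= (363 - 49)/11
= 314/11
In lowest terms: 314/11


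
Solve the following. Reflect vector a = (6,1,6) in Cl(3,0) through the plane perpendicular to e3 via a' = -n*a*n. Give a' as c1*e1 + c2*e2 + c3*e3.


Reflection formula: a' = -n*a*n, with n = e3 (unit vector, n^2 = 1).
For reflection through hyperplane perp to e3:
The component along e3 flips sign, others stay.
a = (6, 1, 6)
a' = (6, 1, -6)
a' = 6*e1 + 1*e2 - 6*e3
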